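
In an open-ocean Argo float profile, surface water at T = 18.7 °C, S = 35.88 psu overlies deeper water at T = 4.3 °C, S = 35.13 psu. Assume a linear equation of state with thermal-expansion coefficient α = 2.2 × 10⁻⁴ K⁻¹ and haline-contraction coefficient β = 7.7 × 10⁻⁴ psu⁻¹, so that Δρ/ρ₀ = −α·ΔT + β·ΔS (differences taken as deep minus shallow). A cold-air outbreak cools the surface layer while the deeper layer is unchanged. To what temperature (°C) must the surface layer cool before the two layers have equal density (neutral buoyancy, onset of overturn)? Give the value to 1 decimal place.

Neutral buoyancy requires Δρ = 0, i.e. −α(T_deep − T_surf′) + β(S_deep − S_surf) = 0.
T_surf′ = T_deep − (β/α)·ΔS = 4.3 − (7.7 × 10⁻⁴/2.2 × 10⁻⁴)·(-0.75) = 6.925 °C.
Cooling required: 18.7 − (6.925) = 11.775 °C.

6.9 °C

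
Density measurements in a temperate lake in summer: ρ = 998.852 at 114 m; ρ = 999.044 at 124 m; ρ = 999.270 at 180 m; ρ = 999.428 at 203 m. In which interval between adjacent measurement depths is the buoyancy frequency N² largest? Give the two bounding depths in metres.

Compute the density gradient over each adjacent pair:
  114–124 m: Δρ/Δz = 0.192/10 = 0.019 kg m⁻⁴
  124–180 m: Δρ/Δz = 0.226/56 = 4.0 × 10⁻³ kg m⁻⁴
  180–203 m: Δρ/Δz = 0.158/23 = 6.9 × 10⁻³ kg m⁻⁴
The largest gradient is in the 114–124 m interval — the pycnocline.

114–124 m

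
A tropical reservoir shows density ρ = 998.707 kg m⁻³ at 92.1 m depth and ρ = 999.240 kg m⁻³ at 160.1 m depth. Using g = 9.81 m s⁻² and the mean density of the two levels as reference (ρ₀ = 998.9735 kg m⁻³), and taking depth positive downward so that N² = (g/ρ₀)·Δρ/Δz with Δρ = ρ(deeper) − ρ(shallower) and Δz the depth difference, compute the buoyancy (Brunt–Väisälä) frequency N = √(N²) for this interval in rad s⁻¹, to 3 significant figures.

Δρ = 999.240 − 998.707 = 0.533 kg m⁻³ over Δz = 160.1 − 92.1 = 68 m.
N² = (9.81/998.9735) × (0.533/68) = 7.6972 × 10⁻⁵ s⁻².
N = √(7.6972 × 10⁻⁵) = 8.7734 × 10⁻³ rad s⁻¹ ≈ 8.77 × 10⁻³ rad s⁻¹.

8.77 × 10⁻³ rad s⁻¹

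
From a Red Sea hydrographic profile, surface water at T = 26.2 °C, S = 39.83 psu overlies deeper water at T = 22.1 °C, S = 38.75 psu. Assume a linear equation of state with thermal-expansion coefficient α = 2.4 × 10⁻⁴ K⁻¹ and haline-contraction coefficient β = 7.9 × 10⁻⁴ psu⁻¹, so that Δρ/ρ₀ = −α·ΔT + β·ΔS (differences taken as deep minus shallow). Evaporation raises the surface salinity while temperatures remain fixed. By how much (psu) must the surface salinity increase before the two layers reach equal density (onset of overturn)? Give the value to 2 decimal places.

Neutral buoyancy requires −α(T_deep − T_surf) + β(S_deep − S_surf′) = 0.
S_surf′ = S_deep − (α/β)·ΔT = 38.75 − (2.4 × 10⁻⁴/7.9 × 10⁻⁴)·(-4.1) = 39.9956 psu.
Increase required: 39.9956 − 39.83 = 0.1656 psu.

0.17 psu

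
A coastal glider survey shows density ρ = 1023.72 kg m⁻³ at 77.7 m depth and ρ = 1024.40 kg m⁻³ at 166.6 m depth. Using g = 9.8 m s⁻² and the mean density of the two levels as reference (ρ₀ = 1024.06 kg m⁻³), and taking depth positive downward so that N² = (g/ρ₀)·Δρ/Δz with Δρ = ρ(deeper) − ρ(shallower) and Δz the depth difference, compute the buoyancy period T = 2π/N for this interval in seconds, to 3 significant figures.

Δρ = 1024.40 − 1023.72 = 0.68 kg m⁻³ over Δz = 166.6 − 77.7 = 88.9 m.
N² = (9.8/1024.06) × (0.68/88.9) = 7.3199 × 10⁻⁵ s⁻².
N = √(7.3199 × 10⁻⁵) = 8.5556 × 10⁻³ rad s⁻¹, so T = 2π/N = 734.39 s ≈ 734 s.

734 s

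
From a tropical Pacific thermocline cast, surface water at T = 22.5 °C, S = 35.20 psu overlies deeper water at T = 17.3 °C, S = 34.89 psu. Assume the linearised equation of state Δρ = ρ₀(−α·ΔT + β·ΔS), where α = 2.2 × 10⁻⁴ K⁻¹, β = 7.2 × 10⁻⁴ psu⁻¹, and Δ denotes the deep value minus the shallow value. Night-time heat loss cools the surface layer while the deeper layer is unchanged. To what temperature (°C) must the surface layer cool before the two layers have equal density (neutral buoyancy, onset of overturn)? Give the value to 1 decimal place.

Neutral buoyancy requires Δρ = 0, i.e. −α(T_deep − T_surf′) + β(S_deep − S_surf) = 0.
T_surf′ = T_deep − (β/α)·ΔS = 17.3 − (7.2 × 10⁻⁴/2.2 × 10⁻⁴)·(-0.31) = 18.315 °C.
Cooling required: 22.5 − (18.315) = 4.185 °C.

18.3 °C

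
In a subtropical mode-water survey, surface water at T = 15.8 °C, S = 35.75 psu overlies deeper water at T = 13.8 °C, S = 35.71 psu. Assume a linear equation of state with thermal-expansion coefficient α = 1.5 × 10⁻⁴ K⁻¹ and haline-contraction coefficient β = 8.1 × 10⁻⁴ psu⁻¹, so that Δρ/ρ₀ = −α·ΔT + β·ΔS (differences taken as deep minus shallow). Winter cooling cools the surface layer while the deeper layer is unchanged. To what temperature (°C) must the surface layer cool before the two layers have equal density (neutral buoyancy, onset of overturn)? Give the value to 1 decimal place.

Neutral buoyancy requires Δρ = 0, i.e. −α(T_deep − T_surf′) + β(S_deep − S_surf) = 0.
T_surf′ = T_deep − (β/α)·ΔS = 13.8 − (8.1 × 10⁻⁴/1.5 × 10⁻⁴)·(-0.04) = 14.016 °C.
Cooling required: 15.8 − (14.016) = 1.784 °C.

14.0 °C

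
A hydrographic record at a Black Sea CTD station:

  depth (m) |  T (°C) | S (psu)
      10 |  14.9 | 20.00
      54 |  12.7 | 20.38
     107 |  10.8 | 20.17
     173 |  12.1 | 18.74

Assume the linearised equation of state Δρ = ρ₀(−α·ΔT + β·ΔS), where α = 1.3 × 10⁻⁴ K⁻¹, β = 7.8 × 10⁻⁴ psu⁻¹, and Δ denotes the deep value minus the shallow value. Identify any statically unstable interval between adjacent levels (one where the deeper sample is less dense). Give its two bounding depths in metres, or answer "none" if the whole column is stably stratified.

107–173 m

Evaluate Δρ/ρ₀ = −αΔT + βΔS across each adjacent pair:
  10–54 m: −αΔT+βΔS = −(1.3 × 10⁻⁴)(-2.2)+(7.8 × 10⁻⁴)(+0.38) = 5.8 × 10⁻⁴ → stable
  54–107 m: −αΔT+βΔS = −(1.3 × 10⁻⁴)(-1.9)+(7.8 × 10⁻⁴)(-0.21) = 8.3 × 10⁻⁵ → stable
  107–173 m: −αΔT+βΔS = −(1.3 × 10⁻⁴)(+1.3)+(7.8 × 10⁻⁴)(-1.43) = -1.3 × 10⁻³ → UNSTABLE
The 107–173 m interval has Δρ < 0: lighter water underlies denser water.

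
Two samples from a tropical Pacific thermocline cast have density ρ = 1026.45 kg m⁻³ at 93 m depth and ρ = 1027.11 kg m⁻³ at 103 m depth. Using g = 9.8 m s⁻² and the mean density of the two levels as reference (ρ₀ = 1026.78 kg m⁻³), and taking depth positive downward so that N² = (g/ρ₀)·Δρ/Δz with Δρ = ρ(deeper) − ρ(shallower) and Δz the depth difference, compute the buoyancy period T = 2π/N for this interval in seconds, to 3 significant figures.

Δρ = 1027.11 − 1026.45 = 0.66 kg m⁻³ over Δz = 103 − 93 = 10 m.
N² = (9.8/1026.78) × (0.66/10) = 6.2993 × 10⁻⁴ s⁻².
N = √(6.2993 × 10⁻⁴) = 0.025098 rad s⁻¹, so T = 2π/N = 250.35 s ≈ 250 s.

250 s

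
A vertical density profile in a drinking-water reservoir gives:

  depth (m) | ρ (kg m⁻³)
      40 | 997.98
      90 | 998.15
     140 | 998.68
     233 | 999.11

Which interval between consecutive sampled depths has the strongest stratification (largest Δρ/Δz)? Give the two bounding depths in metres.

Compute the density gradient over each adjacent pair:
  40–90 m: Δρ/Δz = 0.17/50 = 3.4 × 10⁻³ kg m⁻⁴
  90–140 m: Δρ/Δz = 0.53/50 = 0.011 kg m⁻⁴
  140–233 m: Δρ/Δz = 0.43/93 = 4.6 × 10⁻³ kg m⁻⁴
The largest gradient is in the 90–140 m interval — the pycnocline.

90–140 m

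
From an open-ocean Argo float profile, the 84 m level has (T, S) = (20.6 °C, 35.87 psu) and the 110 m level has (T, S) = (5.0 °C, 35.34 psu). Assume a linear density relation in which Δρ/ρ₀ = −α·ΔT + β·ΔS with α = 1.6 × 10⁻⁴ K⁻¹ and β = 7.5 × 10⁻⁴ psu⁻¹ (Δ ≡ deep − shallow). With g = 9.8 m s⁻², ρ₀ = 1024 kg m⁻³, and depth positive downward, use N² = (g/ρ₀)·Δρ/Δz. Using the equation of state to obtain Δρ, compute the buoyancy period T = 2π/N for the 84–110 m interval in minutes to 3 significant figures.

ΔT = -15.6 K, ΔS = -0.53 psu (deep − shallow).
Δρ/ρ₀ = −αΔT + βΔS = 2.496 × 10⁻³ − 3.975 × 10⁻⁴ = 2.0985 × 10⁻³, so Δρ ≈ 2.149 kg m⁻³.
N² = (g/ρ₀)·Δρ/Δz = g·(Δρ/ρ₀)/Δz = 9.8 × 2.0985 × 10⁻³ / 26 = 7.9097 × 10⁻⁴ s⁻².
N = √(7.9097 × 10⁻⁴) = 0.028124 rad s⁻¹ → T = 2π/N = 223.41 s = 3.7235 min ≈ 3.72 min.

3.72 min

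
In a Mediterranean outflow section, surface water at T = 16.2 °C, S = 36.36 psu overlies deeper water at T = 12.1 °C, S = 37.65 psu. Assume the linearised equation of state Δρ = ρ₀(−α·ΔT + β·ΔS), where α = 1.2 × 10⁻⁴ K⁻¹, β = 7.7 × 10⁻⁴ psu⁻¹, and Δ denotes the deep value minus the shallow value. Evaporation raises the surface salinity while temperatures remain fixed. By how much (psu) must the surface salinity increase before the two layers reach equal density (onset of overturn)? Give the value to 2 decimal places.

1.93 psu

Neutral buoyancy requires −α(T_deep − T_surf) + β(S_deep − S_surf′) = 0.
S_surf′ = S_deep − (α/β)·ΔT = 37.65 − (1.2 × 10⁻⁴/7.7 × 10⁻⁴)·(-4.1) = 38.2890 psu.
Increase required: 38.2890 − 36.36 = 1.9290 psu.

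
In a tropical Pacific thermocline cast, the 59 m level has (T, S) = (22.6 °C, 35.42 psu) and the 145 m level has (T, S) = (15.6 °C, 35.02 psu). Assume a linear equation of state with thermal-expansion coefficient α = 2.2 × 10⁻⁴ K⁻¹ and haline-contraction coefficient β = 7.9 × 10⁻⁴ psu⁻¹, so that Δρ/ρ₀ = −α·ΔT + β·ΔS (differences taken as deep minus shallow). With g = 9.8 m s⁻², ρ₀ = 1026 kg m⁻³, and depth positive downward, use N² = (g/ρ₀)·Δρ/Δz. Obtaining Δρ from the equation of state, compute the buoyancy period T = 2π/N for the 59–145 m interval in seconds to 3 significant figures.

532 s

ΔT = -7.0 K, ΔS = -0.40 psu (deep − shallow).
Δρ/ρ₀ = −αΔT + βΔS = 1.54 × 10⁻³ − 3.16 × 10⁻⁴ = 1.224 × 10⁻³, so Δρ ≈ 1.256 kg m⁻³.
N² = (g/ρ₀)·Δρ/Δz = g·(Δρ/ρ₀)/Δz = 9.8 × 1.224 × 10⁻³ / 86 = 1.3948 × 10⁻⁴ s⁻².
N = √(1.3948 × 10⁻⁴) = 0.011810 rad s⁻¹ → T = 2π/N = 532.02 s ≈ 532 s.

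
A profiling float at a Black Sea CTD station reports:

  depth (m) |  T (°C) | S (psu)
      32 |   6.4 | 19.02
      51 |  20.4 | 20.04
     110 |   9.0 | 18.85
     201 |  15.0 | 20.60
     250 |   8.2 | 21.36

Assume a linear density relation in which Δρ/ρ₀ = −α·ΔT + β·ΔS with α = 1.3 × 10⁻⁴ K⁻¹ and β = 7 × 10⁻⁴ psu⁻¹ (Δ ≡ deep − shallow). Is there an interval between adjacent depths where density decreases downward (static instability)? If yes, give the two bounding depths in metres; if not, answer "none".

32–51 m

Evaluate Δρ/ρ₀ = −αΔT + βΔS across each adjacent pair:
  32–51 m: −αΔT+βΔS = −(1.3 × 10⁻⁴)(+14.0)+(7 × 10⁻⁴)(+1.02) = -1.1 × 10⁻³ → UNSTABLE
  51–110 m: −αΔT+βΔS = −(1.3 × 10⁻⁴)(-11.4)+(7 × 10⁻⁴)(-1.19) = 6.5 × 10⁻⁴ → stable
  110–201 m: −αΔT+βΔS = −(1.3 × 10⁻⁴)(+6.0)+(7 × 10⁻⁴)(+1.75) = 4.5 × 10⁻⁴ → stable
  201–250 m: −αΔT+βΔS = −(1.3 × 10⁻⁴)(-6.8)+(7 × 10⁻⁴)(+0.76) = 1.4 × 10⁻³ → stable
The 32–51 m interval has Δρ < 0: lighter water underlies denser water.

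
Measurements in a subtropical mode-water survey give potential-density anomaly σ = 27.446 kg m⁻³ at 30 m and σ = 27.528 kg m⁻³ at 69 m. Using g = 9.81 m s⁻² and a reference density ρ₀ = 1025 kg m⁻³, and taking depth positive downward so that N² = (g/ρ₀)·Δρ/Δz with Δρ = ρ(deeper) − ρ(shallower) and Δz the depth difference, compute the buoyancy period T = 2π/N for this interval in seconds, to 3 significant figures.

1.40 × 10³ s

Δρ = 1027.528 − 1027.446 = 0.082 kg m⁻³ over Δz = 69 − 30 = 39 m.
N² = (9.81/1025) × (0.082/39) = 2.0123 × 10⁻⁵ s⁻².
N = √(2.0123 × 10⁻⁵) = 4.4859 × 10⁻³ rad s⁻¹, so T = 2π/N = 1.4007 × 10³ s ≈ 1.40 × 10³ s.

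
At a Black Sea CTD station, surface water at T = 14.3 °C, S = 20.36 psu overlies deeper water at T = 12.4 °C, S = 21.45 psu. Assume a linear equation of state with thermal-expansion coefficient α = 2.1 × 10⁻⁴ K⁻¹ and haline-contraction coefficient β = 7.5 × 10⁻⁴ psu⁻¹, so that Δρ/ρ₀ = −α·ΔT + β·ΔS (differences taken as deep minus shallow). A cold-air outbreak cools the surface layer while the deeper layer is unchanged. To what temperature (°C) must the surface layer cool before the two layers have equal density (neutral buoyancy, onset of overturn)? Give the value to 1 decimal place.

Neutral buoyancy requires Δρ = 0, i.e. −α(T_deep − T_surf′) + β(S_deep − S_surf) = 0.
T_surf′ = T_deep − (β/α)·ΔS = 12.4 − (7.5 × 10⁻⁴/2.1 × 10⁻⁴)·(+1.09) = 8.507 °C.
Cooling required: 14.3 − (8.507) = 5.793 °C.

8.5 °C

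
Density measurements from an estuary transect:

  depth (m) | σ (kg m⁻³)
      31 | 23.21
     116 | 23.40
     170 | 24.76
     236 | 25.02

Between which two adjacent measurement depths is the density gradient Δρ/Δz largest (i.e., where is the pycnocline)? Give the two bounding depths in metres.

Compute the density gradient over each adjacent pair:
  31–116 m: Δρ/Δz = 0.19/85 = 2.2 × 10⁻³ kg m⁻⁴
  116–170 m: Δρ/Δz = 1.36/54 = 0.025 kg m⁻⁴
  170–236 m: Δρ/Δz = 0.26/66 = 3.9 × 10⁻³ kg m⁻⁴
The largest gradient is in the 116–170 m interval — the pycnocline.

116–170 m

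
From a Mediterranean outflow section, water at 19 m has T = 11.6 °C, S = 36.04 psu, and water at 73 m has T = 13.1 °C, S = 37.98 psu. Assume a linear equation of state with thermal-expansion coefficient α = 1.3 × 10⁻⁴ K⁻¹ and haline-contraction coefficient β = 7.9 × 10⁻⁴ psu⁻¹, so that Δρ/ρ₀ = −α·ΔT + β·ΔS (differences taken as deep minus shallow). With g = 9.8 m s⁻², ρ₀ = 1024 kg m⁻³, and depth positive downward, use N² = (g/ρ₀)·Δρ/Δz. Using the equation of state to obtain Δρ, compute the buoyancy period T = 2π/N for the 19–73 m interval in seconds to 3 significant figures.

403 s

ΔT = +1.5 K, ΔS = +1.94 psu (deep − shallow).
Δρ/ρ₀ = −αΔT + βΔS = -1.95 × 10⁻⁴ + 1.5326 × 10⁻³ = 1.3376 × 10⁻³, so Δρ ≈ 1.370 kg m⁻³.
N² = (g/ρ₀)·Δρ/Δz = g·(Δρ/ρ₀)/Δz = 9.8 × 1.3376 × 10⁻³ / 54 = 2.4275 × 10⁻⁴ s⁻².
N = √(2.4275 × 10⁻⁴) = 0.015580 rad s⁻¹ → T = 2π/N = 403.29 s ≈ 403 s.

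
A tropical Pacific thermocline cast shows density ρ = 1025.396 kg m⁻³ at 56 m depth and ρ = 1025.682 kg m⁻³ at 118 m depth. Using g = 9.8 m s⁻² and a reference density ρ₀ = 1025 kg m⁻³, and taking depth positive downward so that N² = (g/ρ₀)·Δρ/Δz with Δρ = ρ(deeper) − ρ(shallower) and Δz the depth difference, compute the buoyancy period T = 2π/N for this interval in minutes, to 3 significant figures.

Δρ = 1025.682 − 1025.396 = 0.286 kg m⁻³ over Δz = 118 − 56 = 62 m.
N² = (9.8/1025) × (0.286/62) = 4.4104 × 10⁻⁵ s⁻².
N = √(4.4104 × 10⁻⁵) = 6.6411 × 10⁻³ rad s⁻¹, so T = 2π/N = 946.11 s = 15.768 min ≈ 15.8 min.

15.8 min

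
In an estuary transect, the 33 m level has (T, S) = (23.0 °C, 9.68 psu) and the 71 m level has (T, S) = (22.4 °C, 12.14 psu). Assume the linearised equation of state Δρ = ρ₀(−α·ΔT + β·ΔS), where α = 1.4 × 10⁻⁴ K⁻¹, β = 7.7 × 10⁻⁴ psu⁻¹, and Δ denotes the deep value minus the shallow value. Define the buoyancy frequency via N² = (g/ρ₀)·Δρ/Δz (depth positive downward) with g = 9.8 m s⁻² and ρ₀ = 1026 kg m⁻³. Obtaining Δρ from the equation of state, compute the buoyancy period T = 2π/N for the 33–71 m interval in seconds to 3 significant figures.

ΔT = -0.6 K, ΔS = +2.46 psu (deep − shallow).
Δρ/ρ₀ = −αΔT + βΔS = 8.40 × 10⁻⁵ + 1.8942 × 10⁻³ = 1.9782 × 10⁻³, so Δρ ≈ 2.030 kg m⁻³.
N² = (g/ρ₀)·Δρ/Δz = g·(Δρ/ρ₀)/Δz = 9.8 × 1.9782 × 10⁻³ / 38 = 5.1017 × 10⁻⁴ s⁻².
N = √(5.1017 × 10⁻⁴) = 0.022587 rad s⁻¹ → T = 2π/N = 278.18 s ≈ 278 s.

278 s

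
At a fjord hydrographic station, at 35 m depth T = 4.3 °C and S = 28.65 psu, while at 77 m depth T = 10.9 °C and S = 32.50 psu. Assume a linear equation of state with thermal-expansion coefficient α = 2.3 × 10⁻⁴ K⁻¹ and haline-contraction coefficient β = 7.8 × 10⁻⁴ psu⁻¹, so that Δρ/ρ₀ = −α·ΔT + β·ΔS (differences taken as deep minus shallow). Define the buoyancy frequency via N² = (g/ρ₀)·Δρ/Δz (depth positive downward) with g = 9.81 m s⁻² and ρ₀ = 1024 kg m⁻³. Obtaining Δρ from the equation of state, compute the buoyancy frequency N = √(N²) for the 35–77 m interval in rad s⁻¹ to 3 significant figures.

0.0186 rad s⁻¹

ΔT = +6.6 K, ΔS = +3.85 psu (deep − shallow).
Δρ/ρ₀ = −αΔT + βΔS = -1.518 × 10⁻³ + 3.003 × 10⁻³ = 1.485 × 10⁻³, so Δρ ≈ 1.521 kg m⁻³.
N² = (g/ρ₀)·Δρ/Δz = g·(Δρ/ρ₀)/Δz = 9.81 × 1.485 × 10⁻³ / 42 = 3.4685 × 10⁻⁴ s⁻².
N = √(3.4685 × 10⁻⁴) = 0.018624 rad s⁻¹ ≈ 0.0186 rad s⁻¹.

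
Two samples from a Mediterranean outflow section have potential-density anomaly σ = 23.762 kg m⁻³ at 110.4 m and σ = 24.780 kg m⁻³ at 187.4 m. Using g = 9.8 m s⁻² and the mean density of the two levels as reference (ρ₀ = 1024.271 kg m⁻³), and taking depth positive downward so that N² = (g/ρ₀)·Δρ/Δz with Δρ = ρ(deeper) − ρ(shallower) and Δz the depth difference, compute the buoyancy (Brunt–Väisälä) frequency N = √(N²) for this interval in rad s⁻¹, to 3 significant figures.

0.0112 rad s⁻¹

Δρ = 1024.780 − 1023.762 = 1.018 kg m⁻³ over Δz = 187.4 − 110.4 = 77 m.
N² = (9.8/1024.271) × (1.018/77) = 1.2649 × 10⁻⁴ s⁻².
N = √(1.2649 × 10⁻⁴) = 0.011247 rad s⁻¹ ≈ 0.0112 rad s⁻¹.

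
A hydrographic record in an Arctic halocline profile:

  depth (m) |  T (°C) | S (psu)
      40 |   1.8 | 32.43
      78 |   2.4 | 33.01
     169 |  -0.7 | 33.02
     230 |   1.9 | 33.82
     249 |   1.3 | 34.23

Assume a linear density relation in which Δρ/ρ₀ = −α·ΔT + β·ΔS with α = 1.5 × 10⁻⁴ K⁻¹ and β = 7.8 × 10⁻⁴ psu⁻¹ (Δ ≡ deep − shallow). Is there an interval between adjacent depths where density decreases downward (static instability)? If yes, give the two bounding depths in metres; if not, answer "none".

Evaluate Δρ/ρ₀ = −αΔT + βΔS across each adjacent pair:
  40–78 m: −αΔT+βΔS = −(1.5 × 10⁻⁴)(+0.6)+(7.8 × 10⁻⁴)(+0.58) = 3.6 × 10⁻⁴ → stable
  78–169 m: −αΔT+βΔS = −(1.5 × 10⁻⁴)(-3.1)+(7.8 × 10⁻⁴)(+0.01) = 4.7 × 10⁻⁴ → stable
  169–230 m: −αΔT+βΔS = −(1.5 × 10⁻⁴)(+2.6)+(7.8 × 10⁻⁴)(+0.80) = 2.3 × 10⁻⁴ → stable
  230–249 m: −αΔT+βΔS = −(1.5 × 10⁻⁴)(-0.6)+(7.8 × 10⁻⁴)(+0.41) = 4.1 × 10⁻⁴ → stable
Every interval has Δρ > 0: the column is stably stratified throughout.

none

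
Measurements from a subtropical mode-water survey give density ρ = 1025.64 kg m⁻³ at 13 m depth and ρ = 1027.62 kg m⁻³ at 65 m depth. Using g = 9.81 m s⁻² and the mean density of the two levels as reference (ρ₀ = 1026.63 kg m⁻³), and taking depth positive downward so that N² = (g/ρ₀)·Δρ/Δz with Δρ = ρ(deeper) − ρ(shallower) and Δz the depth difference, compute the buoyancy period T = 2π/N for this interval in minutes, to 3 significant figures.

5.49 min

Δρ = 1027.62 − 1025.64 = 1.98 kg m⁻³ over Δz = 65 − 13 = 52 m.
N² = (9.81/1026.63) × (1.98/52) = 3.6385 × 10⁻⁴ s⁻².
N = √(3.6385 × 10⁻⁴) = 0.019075 rad s⁻¹, so T = 2π/N = 329.39 s = 5.4898 min ≈ 5.49 min.
N² > 0, so the interval is statically stable.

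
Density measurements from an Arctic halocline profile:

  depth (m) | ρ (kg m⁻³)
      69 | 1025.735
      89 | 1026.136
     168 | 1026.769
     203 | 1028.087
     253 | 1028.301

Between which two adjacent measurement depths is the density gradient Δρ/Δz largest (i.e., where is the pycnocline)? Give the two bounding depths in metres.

Compute the density gradient over each adjacent pair:
  69–89 m: Δρ/Δz = 0.401/20 = 0.020 kg m⁻⁴
  89–168 m: Δρ/Δz = 0.633/79 = 8.0 × 10⁻³ kg m⁻⁴
  168–203 m: Δρ/Δz = 1.318/35 = 0.038 kg m⁻⁴
  203–253 m: Δρ/Δz = 0.214/50 = 4.3 × 10⁻³ kg m⁻⁴
The largest gradient is in the 168–203 m interval — the pycnocline.

168–203 m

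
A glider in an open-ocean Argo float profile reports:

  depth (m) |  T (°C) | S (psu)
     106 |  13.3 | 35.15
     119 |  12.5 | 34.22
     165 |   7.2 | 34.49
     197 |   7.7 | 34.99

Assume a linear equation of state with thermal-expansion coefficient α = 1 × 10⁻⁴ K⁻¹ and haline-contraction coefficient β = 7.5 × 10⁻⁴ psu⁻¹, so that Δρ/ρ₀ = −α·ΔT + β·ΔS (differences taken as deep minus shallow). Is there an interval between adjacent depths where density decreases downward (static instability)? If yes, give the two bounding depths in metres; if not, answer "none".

106–119 m

Evaluate Δρ/ρ₀ = −αΔT + βΔS across each adjacent pair:
  106–119 m: −αΔT+βΔS = −(1 × 10⁻⁴)(-0.8)+(7.5 × 10⁻⁴)(-0.93) = -6.2 × 10⁻⁴ → UNSTABLE
  119–165 m: −αΔT+βΔS = −(1 × 10⁻⁴)(-5.3)+(7.5 × 10⁻⁴)(+0.27) = 7.3 × 10⁻⁴ → stable
  165–197 m: −αΔT+βΔS = −(1 × 10⁻⁴)(+0.5)+(7.5 × 10⁻⁴)(+0.50) = 3.2 × 10⁻⁴ → stable
The 106–119 m interval has Δρ < 0: lighter water underlies denser water.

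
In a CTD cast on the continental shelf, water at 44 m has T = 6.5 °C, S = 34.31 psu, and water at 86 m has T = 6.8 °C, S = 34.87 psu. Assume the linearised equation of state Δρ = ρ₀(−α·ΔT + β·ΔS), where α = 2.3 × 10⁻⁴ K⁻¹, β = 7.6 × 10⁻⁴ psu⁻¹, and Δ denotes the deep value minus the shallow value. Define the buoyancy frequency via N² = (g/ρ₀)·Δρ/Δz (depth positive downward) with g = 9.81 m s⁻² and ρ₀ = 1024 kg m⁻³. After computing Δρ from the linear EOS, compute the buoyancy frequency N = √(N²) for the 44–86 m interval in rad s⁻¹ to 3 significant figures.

9.13 × 10⁻³ rad s⁻¹

ΔT = +0.3 K, ΔS = +0.56 psu (deep − shallow).
Δρ/ρ₀ = −αΔT + βΔS = -6.90 × 10⁻⁵ + 4.256 × 10⁻⁴ = 3.566 × 10⁻⁴, so Δρ ≈ 0.3652 kg m⁻³.
N² = (g/ρ₀)·Δρ/Δz = g·(Δρ/ρ₀)/Δz = 9.81 × 3.566 × 10⁻⁴ / 42 = 8.3292 × 10⁻⁵ s⁻².
N = √(8.3292 × 10⁻⁵) = 9.1264 × 10⁻³ rad s⁻¹ ≈ 9.13 × 10⁻³ rad s⁻¹.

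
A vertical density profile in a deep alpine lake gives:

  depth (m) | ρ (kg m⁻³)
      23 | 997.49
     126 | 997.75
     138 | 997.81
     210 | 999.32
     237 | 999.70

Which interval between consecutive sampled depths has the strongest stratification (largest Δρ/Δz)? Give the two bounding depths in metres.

Compute the density gradient over each adjacent pair:
  23–126 m: Δρ/Δz = 0.26/103 = 2.5 × 10⁻³ kg m⁻⁴
  126–138 m: Δρ/Δz = 0.06/12 = 5.0 × 10⁻³ kg m⁻⁴
  138–210 m: Δρ/Δz = 1.51/72 = 0.021 kg m⁻⁴
  210–237 m: Δρ/Δz = 0.38/27 = 0.014 kg m⁻⁴
The largest gradient is in the 138–210 m interval — the pycnocline.

138–210 m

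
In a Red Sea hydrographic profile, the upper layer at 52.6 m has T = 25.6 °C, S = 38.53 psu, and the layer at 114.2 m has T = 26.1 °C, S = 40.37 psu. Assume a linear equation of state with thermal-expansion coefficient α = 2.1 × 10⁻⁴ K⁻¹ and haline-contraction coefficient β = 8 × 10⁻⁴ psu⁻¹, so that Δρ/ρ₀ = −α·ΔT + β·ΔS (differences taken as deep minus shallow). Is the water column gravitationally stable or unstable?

stable

ΔT = 26.1 − 25.6 = +0.5 K and ΔS = 40.37 − 38.53 = +1.84 psu (deep − shallow).
−αΔT = -1.05 × 10⁻⁴; βΔS = 1.472 × 10⁻³; sum Δρ/ρ₀ = 1.367 × 10⁻³.
Δρ/ρ₀ > 0, so Δρ > 0: deeper water is denser → statically stable.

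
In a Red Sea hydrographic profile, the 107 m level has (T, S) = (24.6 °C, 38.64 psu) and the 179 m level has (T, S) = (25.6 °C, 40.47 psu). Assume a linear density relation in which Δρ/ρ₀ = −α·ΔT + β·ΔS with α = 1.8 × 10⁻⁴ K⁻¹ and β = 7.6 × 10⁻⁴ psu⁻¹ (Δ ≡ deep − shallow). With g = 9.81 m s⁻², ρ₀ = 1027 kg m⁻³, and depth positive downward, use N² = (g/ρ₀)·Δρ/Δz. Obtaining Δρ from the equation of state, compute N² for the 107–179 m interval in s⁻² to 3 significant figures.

ΔT = +1.0 K, ΔS = +1.83 psu (deep − shallow).
Δρ/ρ₀ = −αΔT + βΔS = -1.80 × 10⁻⁴ + 1.3908 × 10⁻³ = 1.2108 × 10⁻³, so Δρ ≈ 1.243 kg m⁻³.
N² = (g/ρ₀)·Δρ/Δz = g·(Δρ/ρ₀)/Δz = 9.81 × 1.2108 × 10⁻³ / 72 = 1.6497 × 10⁻⁴ s⁻² ≈ 1.65 × 10⁻⁴ s⁻².

1.65 × 10⁻⁴ s⁻²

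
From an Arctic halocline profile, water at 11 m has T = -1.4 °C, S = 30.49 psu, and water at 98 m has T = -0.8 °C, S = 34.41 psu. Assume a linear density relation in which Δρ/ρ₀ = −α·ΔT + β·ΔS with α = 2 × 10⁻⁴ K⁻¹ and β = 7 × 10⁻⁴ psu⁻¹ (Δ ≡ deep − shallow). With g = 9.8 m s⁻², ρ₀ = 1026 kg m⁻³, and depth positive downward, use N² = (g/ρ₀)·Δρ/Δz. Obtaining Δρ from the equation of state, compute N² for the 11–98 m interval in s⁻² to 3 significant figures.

ΔT = +0.6 K, ΔS = +3.92 psu (deep − shallow).
Δρ/ρ₀ = −αΔT + βΔS = -1.20 × 10⁻⁴ + 2.744 × 10⁻³ = 2.624 × 10⁻³, so Δρ ≈ 2.692 kg m⁻³.
N² = (g/ρ₀)·Δρ/Δz = g·(Δρ/ρ₀)/Δz = 9.8 × 2.624 × 10⁻³ / 87 = 2.9558 × 10⁻⁴ s⁻² ≈ 2.96 × 10⁻⁴ s⁻².

2.96 × 10⁻⁴ s⁻²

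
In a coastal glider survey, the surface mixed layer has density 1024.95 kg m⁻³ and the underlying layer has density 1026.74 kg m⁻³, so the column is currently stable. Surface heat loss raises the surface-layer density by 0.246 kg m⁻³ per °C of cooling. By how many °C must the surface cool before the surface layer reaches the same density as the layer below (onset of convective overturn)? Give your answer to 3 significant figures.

7.28 °C

Density deficit of the surface layer: 1026.74 − 1024.95 = 1.79 kg m⁻³.
Required change = 1.79 / 0.246 = 7.28 °C.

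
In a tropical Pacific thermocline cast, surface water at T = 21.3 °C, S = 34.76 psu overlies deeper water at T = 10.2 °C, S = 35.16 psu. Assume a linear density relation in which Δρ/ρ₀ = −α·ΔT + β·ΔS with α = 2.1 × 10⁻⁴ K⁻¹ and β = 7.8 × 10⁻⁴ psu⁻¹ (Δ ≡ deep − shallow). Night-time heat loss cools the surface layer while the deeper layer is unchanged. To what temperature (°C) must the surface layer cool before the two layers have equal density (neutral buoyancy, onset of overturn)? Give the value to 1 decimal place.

Neutral buoyancy requires Δρ = 0, i.e. −α(T_deep − T_surf′) + β(S_deep − S_surf) = 0.
T_surf′ = T_deep − (β/α)·ΔS = 10.2 − (7.8 × 10⁻⁴/2.1 × 10⁻⁴)·(+0.40) = 8.714 °C.
Cooling required: 21.3 − (8.714) = 12.586 °C.

8.7 °C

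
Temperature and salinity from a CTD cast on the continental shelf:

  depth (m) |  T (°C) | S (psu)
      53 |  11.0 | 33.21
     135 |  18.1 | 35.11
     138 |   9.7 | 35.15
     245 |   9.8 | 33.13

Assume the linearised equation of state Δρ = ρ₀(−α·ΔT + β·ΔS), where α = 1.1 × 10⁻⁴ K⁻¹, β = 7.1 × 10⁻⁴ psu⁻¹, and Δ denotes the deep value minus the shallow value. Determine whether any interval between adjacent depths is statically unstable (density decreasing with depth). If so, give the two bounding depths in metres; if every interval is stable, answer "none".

138–245 m

Evaluate Δρ/ρ₀ = −αΔT + βΔS across each adjacent pair:
  53–135 m: −αΔT+βΔS = −(1.1 × 10⁻⁴)(+7.1)+(7.1 × 10⁻⁴)(+1.90) = 5.7 × 10⁻⁴ → stable
  135–138 m: −αΔT+βΔS = −(1.1 × 10⁻⁴)(-8.4)+(7.1 × 10⁻⁴)(+0.04) = 9.5 × 10⁻⁴ → stable
  138–245 m: −αΔT+βΔS = −(1.1 × 10⁻⁴)(+0.1)+(7.1 × 10⁻⁴)(-2.02) = -1.4 × 10⁻³ → UNSTABLE
The 138–245 m interval has Δρ < 0: lighter water underlies denser water.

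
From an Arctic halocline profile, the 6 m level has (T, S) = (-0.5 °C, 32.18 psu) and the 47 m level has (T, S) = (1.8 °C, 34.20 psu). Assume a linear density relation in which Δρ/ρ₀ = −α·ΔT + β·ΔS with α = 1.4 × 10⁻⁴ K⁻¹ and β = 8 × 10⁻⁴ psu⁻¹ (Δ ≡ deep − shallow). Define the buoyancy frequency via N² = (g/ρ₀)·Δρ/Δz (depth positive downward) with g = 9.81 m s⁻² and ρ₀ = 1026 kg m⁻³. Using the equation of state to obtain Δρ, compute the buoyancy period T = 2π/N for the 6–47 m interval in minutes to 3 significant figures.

ΔT = +2.3 K, ΔS = +2.02 psu (deep − shallow).
Δρ/ρ₀ = −αΔT + βΔS = -3.22 × 10⁻⁴ + 1.616 × 10⁻³ = 1.294 × 10⁻³, so Δρ ≈ 1.328 kg m⁻³.
N² = (g/ρ₀)·Δρ/Δz = g·(Δρ/ρ₀)/Δz = 9.81 × 1.294 × 10⁻³ / 41 = 3.0961 × 10⁻⁴ s⁻².
N = √(3.0961 × 10⁻⁴) = 0.017596 rad s⁻¹ → T = 2π/N = 357.08 s = 5.9513 min ≈ 5.95 min.

5.95 min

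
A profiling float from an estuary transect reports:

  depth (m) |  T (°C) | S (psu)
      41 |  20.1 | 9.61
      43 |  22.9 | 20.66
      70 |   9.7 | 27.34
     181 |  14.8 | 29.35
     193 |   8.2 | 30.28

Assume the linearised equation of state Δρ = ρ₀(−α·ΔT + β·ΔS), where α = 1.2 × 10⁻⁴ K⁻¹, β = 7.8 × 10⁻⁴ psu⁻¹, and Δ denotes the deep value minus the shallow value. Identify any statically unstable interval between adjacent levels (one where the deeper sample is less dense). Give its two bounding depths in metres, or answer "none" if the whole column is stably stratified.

Evaluate Δρ/ρ₀ = −αΔT + βΔS across each adjacent pair:
  41–43 m: −αΔT+βΔS = −(1.2 × 10⁻⁴)(+2.8)+(7.8 × 10⁻⁴)(+11.05) = 8.3 × 10⁻³ → stable
  43–70 m: −αΔT+βΔS = −(1.2 × 10⁻⁴)(-13.2)+(7.8 × 10⁻⁴)(+6.68) = 6.8 × 10⁻³ → stable
  70–181 m: −αΔT+βΔS = −(1.2 × 10⁻⁴)(+5.1)+(7.8 × 10⁻⁴)(+2.01) = 9.6 × 10⁻⁴ → stable
  181–193 m: −αΔT+βΔS = −(1.2 × 10⁻⁴)(-6.6)+(7.8 × 10⁻⁴)(+0.93) = 1.5 × 10⁻³ → stable
Every interval has Δρ > 0: the column is stably stratified throughout.

none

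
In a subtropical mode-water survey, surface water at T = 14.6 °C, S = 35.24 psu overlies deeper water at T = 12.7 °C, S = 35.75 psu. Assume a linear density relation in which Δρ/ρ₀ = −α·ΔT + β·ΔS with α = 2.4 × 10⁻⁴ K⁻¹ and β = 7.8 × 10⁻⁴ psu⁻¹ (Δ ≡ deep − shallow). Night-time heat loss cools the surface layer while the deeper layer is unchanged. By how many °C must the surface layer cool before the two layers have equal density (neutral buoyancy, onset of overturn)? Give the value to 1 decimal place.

Neutral buoyancy requires Δρ = 0, i.e. −α(T_deep − T_surf′) + β(S_deep − S_surf) = 0.
T_surf′ = T_deep − (β/α)·ΔS = 12.7 − (7.8 × 10⁻⁴/2.4 × 10⁻⁴)·(+0.51) = 11.042 °C.
Cooling required: 14.6 − (11.042) = 3.558 °C.

3.6 °C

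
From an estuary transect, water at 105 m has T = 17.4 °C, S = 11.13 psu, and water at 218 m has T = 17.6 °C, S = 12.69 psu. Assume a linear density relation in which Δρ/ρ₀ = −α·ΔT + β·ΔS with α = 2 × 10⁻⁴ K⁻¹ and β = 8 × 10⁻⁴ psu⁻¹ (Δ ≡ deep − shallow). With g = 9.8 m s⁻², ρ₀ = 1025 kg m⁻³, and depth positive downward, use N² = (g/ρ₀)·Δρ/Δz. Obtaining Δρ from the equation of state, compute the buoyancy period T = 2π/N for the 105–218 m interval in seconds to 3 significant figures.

614 s

ΔT = +0.2 K, ΔS = +1.56 psu (deep − shallow).
Δρ/ρ₀ = −αΔT + βΔS = -4.00 × 10⁻⁵ + 1.248 × 10⁻³ = 1.208 × 10⁻³, so Δρ ≈ 1.238 kg m⁻³.
N² = (g/ρ₀)·Δρ/Δz = g·(Δρ/ρ₀)/Δz = 9.8 × 1.208 × 10⁻³ / 113 = 1.0476 × 10⁻⁴ s⁻².
N = √(1.0476 × 10⁻⁴) = 0.010235 rad s⁻¹ → T = 2π/N = 613.89 s ≈ 614 s.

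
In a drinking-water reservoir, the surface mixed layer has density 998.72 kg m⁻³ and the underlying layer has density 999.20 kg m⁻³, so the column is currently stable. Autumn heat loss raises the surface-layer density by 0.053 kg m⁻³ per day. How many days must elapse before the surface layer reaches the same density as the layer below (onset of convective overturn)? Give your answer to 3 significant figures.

9.06 days

Density deficit of the surface layer: 999.20 − 998.72 = 0.48 kg m⁻³.
Required change = 0.48 / 0.053 = 9.06 days.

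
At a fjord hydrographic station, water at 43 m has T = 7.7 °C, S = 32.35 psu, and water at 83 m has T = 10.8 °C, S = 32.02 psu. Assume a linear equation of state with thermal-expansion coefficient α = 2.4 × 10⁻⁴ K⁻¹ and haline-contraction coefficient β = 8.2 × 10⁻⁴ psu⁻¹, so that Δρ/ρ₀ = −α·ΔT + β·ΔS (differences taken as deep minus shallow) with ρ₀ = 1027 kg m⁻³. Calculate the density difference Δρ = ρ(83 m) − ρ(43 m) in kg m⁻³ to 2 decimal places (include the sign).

-1.04 kg m⁻³

ΔT = +3.1 K, ΔS = -0.33 psu (deep − shallow).
Δρ/ρ₀ = −(2.4 × 10⁻⁴)(+3.1) + (8.2 × 10⁻⁴)(-0.33) = -1.0146 × 10⁻³.
Δρ = 1027 × (-1.0146 × 10⁻³) = -1.04 kg m⁻³.
Negative Δρ: lighter below, statically unstable.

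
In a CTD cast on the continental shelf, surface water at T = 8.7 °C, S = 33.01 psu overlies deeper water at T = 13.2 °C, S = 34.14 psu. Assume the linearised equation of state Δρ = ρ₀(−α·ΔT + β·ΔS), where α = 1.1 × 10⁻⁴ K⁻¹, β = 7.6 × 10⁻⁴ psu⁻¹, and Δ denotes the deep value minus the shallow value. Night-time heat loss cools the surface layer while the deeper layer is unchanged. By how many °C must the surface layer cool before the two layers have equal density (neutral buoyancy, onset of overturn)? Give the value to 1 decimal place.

Neutral buoyancy requires Δρ = 0, i.e. −α(T_deep − T_surf′) + β(S_deep − S_surf) = 0.
T_surf′ = T_deep − (β/α)·ΔS = 13.2 − (7.6 × 10⁻⁴/1.1 × 10⁻⁴)·(+1.13) = 5.393 °C.
Cooling required: 8.7 − (5.393) = 3.307 °C.

3.3 °C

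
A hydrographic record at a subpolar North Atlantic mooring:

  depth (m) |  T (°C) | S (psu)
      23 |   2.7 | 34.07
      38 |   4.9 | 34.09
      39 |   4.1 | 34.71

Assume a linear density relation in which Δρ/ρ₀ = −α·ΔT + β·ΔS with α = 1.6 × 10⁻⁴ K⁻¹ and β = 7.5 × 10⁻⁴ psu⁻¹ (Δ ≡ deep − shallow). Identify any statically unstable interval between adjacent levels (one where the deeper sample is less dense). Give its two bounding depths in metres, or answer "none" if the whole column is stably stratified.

Evaluate Δρ/ρ₀ = −αΔT + βΔS across each adjacent pair:
  23–38 m: −αΔT+βΔS = −(1.6 × 10⁻⁴)(+2.2)+(7.5 × 10⁻⁴)(+0.02) = -3.4 × 10⁻⁴ → UNSTABLE
  38–39 m: −αΔT+βΔS = −(1.6 × 10⁻⁴)(-0.8)+(7.5 × 10⁻⁴)(+0.62) = 5.9 × 10⁻⁴ → stable
The 23–38 m interval has Δρ < 0: lighter water underlies denser water.

23–38 m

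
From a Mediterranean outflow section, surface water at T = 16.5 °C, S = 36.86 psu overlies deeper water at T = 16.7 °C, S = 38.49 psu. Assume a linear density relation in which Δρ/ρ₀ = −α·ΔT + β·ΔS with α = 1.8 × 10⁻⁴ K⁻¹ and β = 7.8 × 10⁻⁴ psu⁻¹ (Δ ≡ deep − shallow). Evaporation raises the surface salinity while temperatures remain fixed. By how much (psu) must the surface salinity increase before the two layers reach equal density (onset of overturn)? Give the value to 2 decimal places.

1.58 psu

Neutral buoyancy requires −α(T_deep − T_surf) + β(S_deep − S_surf′) = 0.
S_surf′ = S_deep − (α/β)·ΔT = 38.49 − (1.8 × 10⁻⁴/7.8 × 10⁻⁴)·(+0.2) = 38.4438 psu.
Increase required: 38.4438 − 36.86 = 1.5838 psu.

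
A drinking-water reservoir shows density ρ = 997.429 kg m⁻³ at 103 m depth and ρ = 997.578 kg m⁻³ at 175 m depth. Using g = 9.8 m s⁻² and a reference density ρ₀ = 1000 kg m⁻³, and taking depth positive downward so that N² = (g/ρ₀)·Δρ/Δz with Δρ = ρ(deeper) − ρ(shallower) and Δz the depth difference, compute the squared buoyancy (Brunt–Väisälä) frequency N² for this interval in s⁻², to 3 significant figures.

Δρ = 997.578 − 997.429 = 0.149 kg m⁻³ over Δz = 175 − 103 = 72 m.
N² = (9.8/1000) × (0.149/72) = 2.0281 × 10⁻⁵ s⁻² ≈ 2.03 × 10⁻⁵ s⁻².

2.03 × 10⁻⁵ s⁻²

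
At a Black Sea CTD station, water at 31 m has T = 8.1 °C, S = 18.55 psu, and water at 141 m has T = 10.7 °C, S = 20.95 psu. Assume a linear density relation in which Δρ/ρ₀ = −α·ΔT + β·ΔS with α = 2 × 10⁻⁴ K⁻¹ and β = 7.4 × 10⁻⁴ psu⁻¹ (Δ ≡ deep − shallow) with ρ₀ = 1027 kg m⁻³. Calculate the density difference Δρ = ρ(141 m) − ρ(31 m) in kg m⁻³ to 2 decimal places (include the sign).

+1.29 kg m⁻³

ΔT = +2.6 K, ΔS = +2.40 psu (deep − shallow).
Δρ/ρ₀ = −(2 × 10⁻⁴)(+2.6) + (7.4 × 10⁻⁴)(+2.40) = 1.256 × 10⁻³.
Δρ = 1027 × (1.256 × 10⁻³) = +1.29 kg m⁻³.
Positive Δρ: denser below, stable.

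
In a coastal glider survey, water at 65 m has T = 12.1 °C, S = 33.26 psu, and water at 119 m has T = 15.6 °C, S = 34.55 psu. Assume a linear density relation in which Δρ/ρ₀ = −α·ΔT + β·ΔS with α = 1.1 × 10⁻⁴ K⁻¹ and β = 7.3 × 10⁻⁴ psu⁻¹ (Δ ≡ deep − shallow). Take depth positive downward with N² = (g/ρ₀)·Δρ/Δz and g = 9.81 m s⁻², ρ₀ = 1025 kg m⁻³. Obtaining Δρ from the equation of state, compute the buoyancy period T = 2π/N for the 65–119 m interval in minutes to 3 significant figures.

10.4 min

ΔT = +3.5 K, ΔS = +1.29 psu (deep − shallow).
Δρ/ρ₀ = −αΔT + βΔS = -3.85 × 10⁻⁴ + 9.417 × 10⁻⁴ = 5.567 × 10⁻⁴, so Δρ ≈ 0.5706 kg m⁻³.
N² = (g/ρ₀)·Δρ/Δz = g·(Δρ/ρ₀)/Δz = 9.81 × 5.567 × 10⁻⁴ / 54 = 1.0113 × 10⁻⁴ s⁻².
N = √(1.0113 × 10⁻⁴) = 0.010056 rad s⁻¹ → T = 2π/N = 624.82 s = 10.414 min ≈ 10.4 min.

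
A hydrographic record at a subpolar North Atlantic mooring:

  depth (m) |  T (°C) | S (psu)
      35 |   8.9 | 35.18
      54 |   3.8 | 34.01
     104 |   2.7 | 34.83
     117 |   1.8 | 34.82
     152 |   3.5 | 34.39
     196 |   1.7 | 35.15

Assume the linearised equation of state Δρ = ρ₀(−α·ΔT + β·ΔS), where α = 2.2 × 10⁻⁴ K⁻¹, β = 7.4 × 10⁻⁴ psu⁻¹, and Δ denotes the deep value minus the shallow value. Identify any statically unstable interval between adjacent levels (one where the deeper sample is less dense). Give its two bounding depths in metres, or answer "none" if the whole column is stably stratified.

Evaluate Δρ/ρ₀ = −αΔT + βΔS across each adjacent pair:
  35–54 m: −αΔT+βΔS = −(2.2 × 10⁻⁴)(-5.1)+(7.4 × 10⁻⁴)(-1.17) = 2.6 × 10⁻⁴ → stable
  54–104 m: −αΔT+βΔS = −(2.2 × 10⁻⁴)(-1.1)+(7.4 × 10⁻⁴)(+0.82) = 8.5 × 10⁻⁴ → stable
  104–117 m: −αΔT+βΔS = −(2.2 × 10⁻⁴)(-0.9)+(7.4 × 10⁻⁴)(-0.01) = 1.9 × 10⁻⁴ → stable
  117–152 m: −αΔT+βΔS = −(2.2 × 10⁻⁴)(+1.7)+(7.4 × 10⁻⁴)(-0.43) = -6.9 × 10⁻⁴ → UNSTABLE
  152–196 m: −αΔT+βΔS = −(2.2 × 10⁻⁴)(-1.8)+(7.4 × 10⁻⁴)(+0.76) = 9.6 × 10⁻⁴ → stable
The 117–152 m interval has Δρ < 0: lighter water underlies denser water.

117–152 m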